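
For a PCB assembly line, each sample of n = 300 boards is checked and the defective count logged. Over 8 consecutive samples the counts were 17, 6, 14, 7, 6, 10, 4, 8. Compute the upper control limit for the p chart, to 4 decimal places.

0.0595

p̄ = Σdᵢ / (k·n) = 72 / (8 × 300) = 0.03000
UCL = p̄ + 3·√(p̄(1−p̄)/n) = 0.03000 + 3 × √(0.03000×0.97000/300) = 0.03000 + 3 × 0.00985 = 0.05955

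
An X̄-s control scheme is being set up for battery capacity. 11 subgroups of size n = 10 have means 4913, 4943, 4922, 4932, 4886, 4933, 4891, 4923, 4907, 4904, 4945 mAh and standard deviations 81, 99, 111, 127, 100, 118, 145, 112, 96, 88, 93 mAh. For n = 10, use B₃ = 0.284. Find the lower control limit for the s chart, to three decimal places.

30.207

s̄ = (81 + 99 + 111 + 127 + 100 + 118 + 145 + 112 + 96 + 88 + 93) / 11 = 106.3636
LCL_s = B₃·s̄ = 0.284 × 106.3636 = 30.2073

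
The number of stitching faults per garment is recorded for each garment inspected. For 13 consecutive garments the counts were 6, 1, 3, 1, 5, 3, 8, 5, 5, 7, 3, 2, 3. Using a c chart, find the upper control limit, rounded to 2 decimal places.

c̄ = (6 + 1 + 3 + 1 + 5 + 3 + 8 + 5 + 5 + 7 + 3 + 2 + 3) / 13 = 52 / 13 = 4.0000
UCL = c̄ + 3√c̄ = 4.0000 + 3 × √4.0000 = 4.0000 + 3 × 2.0000 = 10.0000

10.00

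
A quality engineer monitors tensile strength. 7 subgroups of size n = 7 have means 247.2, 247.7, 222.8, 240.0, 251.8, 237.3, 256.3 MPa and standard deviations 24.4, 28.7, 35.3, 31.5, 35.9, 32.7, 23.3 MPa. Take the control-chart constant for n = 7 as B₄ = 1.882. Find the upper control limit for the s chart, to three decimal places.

s̄ = (24.4 + 28.7 + 35.3 + 31.5 + 35.9 + 32.7 + 23.3) / 7 = 30.2571
UCL_s = B₄·s̄ = 1.882 × 30.2571 = 56.9439

56.944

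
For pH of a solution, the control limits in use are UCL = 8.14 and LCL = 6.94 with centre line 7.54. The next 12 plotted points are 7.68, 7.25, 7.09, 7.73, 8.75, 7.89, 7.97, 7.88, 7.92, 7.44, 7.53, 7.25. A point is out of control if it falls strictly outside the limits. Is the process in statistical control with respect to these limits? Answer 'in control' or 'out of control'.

Compare each point to [6.94, 8.14]: sample 5 = 8.75 > UCL.

out of control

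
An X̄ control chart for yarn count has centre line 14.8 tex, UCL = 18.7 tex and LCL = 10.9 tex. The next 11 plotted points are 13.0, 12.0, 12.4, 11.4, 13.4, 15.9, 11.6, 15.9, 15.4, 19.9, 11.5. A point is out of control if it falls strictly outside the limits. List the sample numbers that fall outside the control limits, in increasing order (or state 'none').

Compare each point to [10.9, 18.7]: sample 10 = 19.9 > UCL.

10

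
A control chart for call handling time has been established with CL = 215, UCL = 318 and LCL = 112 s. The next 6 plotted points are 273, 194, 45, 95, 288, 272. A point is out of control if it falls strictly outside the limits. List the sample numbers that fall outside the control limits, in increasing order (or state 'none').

3, 4

Compare each point to [112, 318]: sample 3 = 45 < LCL; sample 4 = 95 < LCL.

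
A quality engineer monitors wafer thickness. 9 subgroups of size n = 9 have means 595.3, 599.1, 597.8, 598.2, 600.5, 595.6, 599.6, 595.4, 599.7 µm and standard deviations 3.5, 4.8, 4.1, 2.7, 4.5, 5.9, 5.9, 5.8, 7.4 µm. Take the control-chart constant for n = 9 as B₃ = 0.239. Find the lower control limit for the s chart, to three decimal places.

s̄ = (3.5 + 4.8 + 4.1 + 2.7 + 4.5 + 5.9 + 5.9 + 5.8 + 7.4) / 9 = 4.9556
LCL_s = B₃·s̄ = 0.239 × 4.9556 = 1.1844

1.184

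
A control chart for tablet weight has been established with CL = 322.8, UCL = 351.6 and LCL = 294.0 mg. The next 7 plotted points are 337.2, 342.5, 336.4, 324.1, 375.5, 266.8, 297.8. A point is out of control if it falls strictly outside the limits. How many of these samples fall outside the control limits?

Compare each point to [294.0, 351.6]: sample 5 = 375.5 > UCL; sample 6 = 266.8 < LCL.

2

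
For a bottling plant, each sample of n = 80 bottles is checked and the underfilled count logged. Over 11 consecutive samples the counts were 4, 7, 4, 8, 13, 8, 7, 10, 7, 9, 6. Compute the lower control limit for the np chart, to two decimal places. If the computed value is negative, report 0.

0.00

p̄ = Σdᵢ / (k·n) = 83 / (11 × 80) = 0.09432
LCL = np̄ − 3·√(np̄(1−p̄)) = 7.5455 − 3 × 2.6142 = -0.2970 → 0 (negative, so LCL = 0)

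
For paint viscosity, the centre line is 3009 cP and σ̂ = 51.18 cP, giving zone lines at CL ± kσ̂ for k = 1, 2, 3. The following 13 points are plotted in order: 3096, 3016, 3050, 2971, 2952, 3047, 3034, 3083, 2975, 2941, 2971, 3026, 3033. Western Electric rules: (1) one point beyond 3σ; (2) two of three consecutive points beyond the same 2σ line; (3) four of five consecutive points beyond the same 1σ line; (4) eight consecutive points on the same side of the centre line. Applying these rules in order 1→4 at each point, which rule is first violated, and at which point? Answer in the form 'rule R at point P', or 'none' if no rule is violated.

none

Zone of each point (C = within 1σ̂, B = 1σ̂–2σ̂, A = 2σ̂–3σ̂, * = beyond 3σ̂; sign = side of CL): 1:+B, 2:+C, 3:+C, 4:-C, 5:-B, 6:+C, 7:+C, 8:+B, 9:-C, 10:-B, 11:-C, 12:+C, 13:+C
No rule fires across all 13 points.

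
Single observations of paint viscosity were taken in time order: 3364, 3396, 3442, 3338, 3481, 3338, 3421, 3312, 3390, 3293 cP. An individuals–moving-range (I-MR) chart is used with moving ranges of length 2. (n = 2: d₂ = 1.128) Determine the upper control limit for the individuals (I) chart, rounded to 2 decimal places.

X̄ = (3364 + 3396 + 3442 + 3338 + 3481 + 3338 + 3421 + 3312 + 3390 + 3293) / 10 = 3377.5000
Moving ranges: 32, 46, 104, 143, 143, 83, 109, 78, 97; M̄R̄ = 835.0000 / 9 = 92.7778
UCL = X̄ + 3·M̄R̄/d₂ = 3377.5000 + 3 × 92.7778 / 1.128 = 3624.2494

3624.25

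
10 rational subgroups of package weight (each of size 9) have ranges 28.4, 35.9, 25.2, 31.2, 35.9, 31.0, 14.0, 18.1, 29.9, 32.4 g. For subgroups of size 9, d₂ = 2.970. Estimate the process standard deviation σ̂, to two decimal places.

R̄ = (28.4 + 35.9 + 25.2 + 31.2 + 35.9 + 31.0 + 14.0 + 18.1 + 29.9 + 32.4) / 10 = 28.2000
σ̂ = R̄ / d₂ = 28.2000 / 2.970 = 9.4949

9.49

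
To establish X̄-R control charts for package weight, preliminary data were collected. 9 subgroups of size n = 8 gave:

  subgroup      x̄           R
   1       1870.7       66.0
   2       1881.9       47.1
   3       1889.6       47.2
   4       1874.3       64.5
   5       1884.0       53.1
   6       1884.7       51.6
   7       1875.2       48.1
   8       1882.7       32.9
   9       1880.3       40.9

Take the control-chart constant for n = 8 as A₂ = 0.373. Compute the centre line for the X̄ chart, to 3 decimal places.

X̄̄ = (1870.7 + 1881.9 + 1889.6 + 1874.3 + 1884.0 + 1884.7 + 1875.2 + 1882.7 + 1880.3) / 9 = 16923.4000 / 9 = 1880.3778
CL = X̄̄ = 1880.3778

1880.378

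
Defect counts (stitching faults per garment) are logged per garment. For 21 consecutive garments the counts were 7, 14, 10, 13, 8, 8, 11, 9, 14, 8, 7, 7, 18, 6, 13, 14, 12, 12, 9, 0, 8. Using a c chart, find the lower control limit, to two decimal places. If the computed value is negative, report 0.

c̄ = (7 + 14 + 10 + 13 + 8 + 8 + 11 + 9 + 14 + 8 + 7 + 7 + 18 + 6 + 13 + 14 + 12 + 12 + 9 + 0 + 8) / 21 = 208 / 21 = 9.9048
LCL = c̄ − 3√c̄ = 9.9048 − 3 × 3.1472 = 0.4632

0.46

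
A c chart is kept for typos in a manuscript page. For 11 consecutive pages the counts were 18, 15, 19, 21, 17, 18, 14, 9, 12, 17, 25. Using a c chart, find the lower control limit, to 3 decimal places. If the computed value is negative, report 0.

c̄ = (18 + 15 + 19 + 21 + 17 + 18 + 14 + 9 + 12 + 17 + 25) / 11 = 185 / 11 = 16.8182
LCL = c̄ − 3√c̄ = 16.8182 − 3 × 4.1010 = 4.5152

4.515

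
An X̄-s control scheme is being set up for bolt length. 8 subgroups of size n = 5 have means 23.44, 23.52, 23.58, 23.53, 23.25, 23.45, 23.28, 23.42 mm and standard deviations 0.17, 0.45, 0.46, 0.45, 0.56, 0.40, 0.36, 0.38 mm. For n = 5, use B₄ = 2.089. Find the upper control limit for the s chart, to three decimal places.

s̄ = (0.17 + 0.45 + 0.46 + 0.45 + 0.56 + 0.40 + 0.36 + 0.38) / 8 = 0.4037
UCL_s = B₄·s̄ = 2.089 × 0.4037 = 0.8434

0.843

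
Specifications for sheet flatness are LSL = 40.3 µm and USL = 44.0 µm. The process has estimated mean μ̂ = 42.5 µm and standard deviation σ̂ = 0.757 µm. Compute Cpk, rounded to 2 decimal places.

Cpu = (USL − μ̂) / (3σ̂) = (44.0 − 42.5) / (3 × 0.757) = 0.6605; Cpl = (μ̂ − LSL) / (3σ̂) = (42.5 − 40.3) / (3 × 0.757) = 0.9687; Cpk = min(Cpu, Cpl) = 0.6605

0.66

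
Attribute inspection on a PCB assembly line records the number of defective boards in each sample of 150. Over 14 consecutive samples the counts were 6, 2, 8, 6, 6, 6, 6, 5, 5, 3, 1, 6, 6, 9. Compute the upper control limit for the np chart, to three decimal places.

12.176

p̄ = Σdᵢ / (k·n) = 75 / (14 × 150) = 0.03571
UCL = np̄ + 3·√(np̄(1−p̄)) = 5.3571 + 3 × √(5.3571×0.96429) = 5.3571 + 3 × 2.2728 = 12.1757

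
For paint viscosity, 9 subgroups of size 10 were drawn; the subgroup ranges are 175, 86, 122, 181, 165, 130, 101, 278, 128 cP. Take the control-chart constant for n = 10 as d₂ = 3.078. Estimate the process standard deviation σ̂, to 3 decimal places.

R̄ = (175 + 86 + 122 + 181 + 165 + 130 + 101 + 278 + 128) / 9 = 151.7778
σ̂ = R̄ / d₂ = 151.7778 / 3.078 = 49.3105

49.311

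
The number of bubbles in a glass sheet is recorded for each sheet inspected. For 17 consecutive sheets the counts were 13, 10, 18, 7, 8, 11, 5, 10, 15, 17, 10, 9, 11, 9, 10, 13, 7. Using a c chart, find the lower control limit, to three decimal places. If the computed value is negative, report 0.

0.922

c̄ = (13 + 10 + 18 + 7 + 8 + 11 + 5 + 10 + 15 + 17 + 10 + 9 + 11 + 9 + 10 + 13 + 7) / 17 = 183 / 17 = 10.7647
LCL = c̄ − 3√c̄ = 10.7647 − 3 × 3.2810 = 0.9218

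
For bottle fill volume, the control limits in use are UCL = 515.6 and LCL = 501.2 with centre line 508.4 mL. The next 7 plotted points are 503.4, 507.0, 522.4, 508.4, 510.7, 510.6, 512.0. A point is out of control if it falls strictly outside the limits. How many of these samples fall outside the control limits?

1

Compare each point to [501.2, 515.6]: sample 3 = 522.4 > UCL.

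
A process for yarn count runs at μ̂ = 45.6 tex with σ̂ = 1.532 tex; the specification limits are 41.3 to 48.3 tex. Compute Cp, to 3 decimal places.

Cp = (USL − LSL) / (6σ̂) = (48.3 − 41.3) / (6 × 1.532) = 7.0000 / 9.1920 = 0.7615

0.762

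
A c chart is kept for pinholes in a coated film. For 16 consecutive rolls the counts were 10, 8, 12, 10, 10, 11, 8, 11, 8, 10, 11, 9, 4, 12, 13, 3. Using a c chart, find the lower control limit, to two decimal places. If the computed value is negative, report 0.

0.19

c̄ = (10 + 8 + 12 + 10 + 10 + 11 + 8 + 11 + 8 + 10 + 11 + 9 + 4 + 12 + 13 + 3) / 16 = 150 / 16 = 9.3750
LCL = c̄ − 3√c̄ = 9.3750 − 3 × 3.0619 = 0.1894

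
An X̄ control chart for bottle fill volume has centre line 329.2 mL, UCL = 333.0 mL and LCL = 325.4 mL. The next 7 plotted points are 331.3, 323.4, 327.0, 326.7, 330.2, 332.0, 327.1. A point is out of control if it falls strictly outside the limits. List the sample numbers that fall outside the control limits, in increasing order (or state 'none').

2

Compare each point to [325.4, 333.0]: sample 2 = 323.4 < LCL.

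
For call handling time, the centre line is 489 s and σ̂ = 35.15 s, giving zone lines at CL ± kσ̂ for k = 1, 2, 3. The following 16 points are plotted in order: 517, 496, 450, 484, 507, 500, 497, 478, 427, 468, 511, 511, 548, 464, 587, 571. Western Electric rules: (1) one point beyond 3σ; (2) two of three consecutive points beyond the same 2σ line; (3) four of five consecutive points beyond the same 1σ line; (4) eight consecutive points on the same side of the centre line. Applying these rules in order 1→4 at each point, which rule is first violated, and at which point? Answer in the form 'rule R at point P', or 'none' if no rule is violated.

Zone of each point (C = within 1σ̂, B = 1σ̂–2σ̂, A = 2σ̂–3σ̂, * = beyond 3σ̂; sign = side of CL): 1:+C, 2:+C, 3:-B, 4:-C, 5:+C, 6:+C, 7:+C, 8:-C, 9:-B, 10:-C, 11:+C, 12:+C, 13:+B, 14:-C, 15:+A, 16:+A
Rule 2 (two of three consecutive points beyond the same 2σ limit) is satisfied at point 16.

rule 2 at point 16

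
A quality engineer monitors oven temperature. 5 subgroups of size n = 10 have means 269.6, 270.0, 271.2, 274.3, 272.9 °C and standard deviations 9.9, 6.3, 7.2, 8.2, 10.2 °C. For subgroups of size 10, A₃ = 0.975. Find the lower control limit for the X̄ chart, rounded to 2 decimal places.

X̄̄ = (269.6 + 270.0 + 271.2 + 274.3 + 272.9) / 5 = 271.6000
s̄ = (9.9 + 6.3 + 7.2 + 8.2 + 10.2) / 5 = 8.3600
LCL = X̄̄ − A₃·s̄ = 271.6000 − 0.975 × 8.3600 = 263.4490

263.45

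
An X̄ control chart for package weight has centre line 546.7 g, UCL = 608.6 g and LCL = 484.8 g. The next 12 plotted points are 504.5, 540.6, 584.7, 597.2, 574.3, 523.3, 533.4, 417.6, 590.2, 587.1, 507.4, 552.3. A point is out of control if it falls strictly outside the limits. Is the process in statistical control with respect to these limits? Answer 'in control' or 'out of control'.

Compare each point to [484.8, 608.6]: sample 8 = 417.6 < LCL.

out of control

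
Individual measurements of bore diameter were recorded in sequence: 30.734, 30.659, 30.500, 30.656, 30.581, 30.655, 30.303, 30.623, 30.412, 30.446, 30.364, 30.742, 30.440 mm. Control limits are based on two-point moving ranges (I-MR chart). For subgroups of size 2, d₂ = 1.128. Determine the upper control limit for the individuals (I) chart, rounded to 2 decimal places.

X̄ = (30.734 + 30.659 + 30.500 + 30.656 + 30.581 + 30.655 + 30.303 + 30.623 + 30.412 + 30.446 + 30.364 + 30.742 + 30.440) / 13 = 30.5473
Moving ranges: 0.075, 0.159, 0.156, 0.075, 0.074, 0.352, 0.320, 0.211, 0.034, 0.082, 0.378, 0.302; M̄R̄ = 2.2180 / 12 = 0.1848
UCL = X̄ + 3·M̄R̄/d₂ = 30.5473 + 3 × 0.1848 / 1.128 = 31.0389

31.04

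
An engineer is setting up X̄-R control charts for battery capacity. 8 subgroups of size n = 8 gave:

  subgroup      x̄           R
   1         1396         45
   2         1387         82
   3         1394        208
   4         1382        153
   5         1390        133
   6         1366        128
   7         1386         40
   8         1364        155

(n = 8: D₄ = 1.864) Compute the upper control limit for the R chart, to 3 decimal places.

219.952

R̄ = (45 + 82 + 208 + 153 + 133 + 128 + 40 + 155) / 8 = 944.0000 / 8 = 118.0000
UCL_R = D₄·R̄ = 1.864 × 118.0000 = 219.9520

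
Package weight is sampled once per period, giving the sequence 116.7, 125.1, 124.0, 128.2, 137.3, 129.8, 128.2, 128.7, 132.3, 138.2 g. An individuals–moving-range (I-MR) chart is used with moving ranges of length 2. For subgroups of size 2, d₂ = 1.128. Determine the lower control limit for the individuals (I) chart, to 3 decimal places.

X̄ = (116.7 + 125.1 + 124.0 + 128.2 + 137.3 + 129.8 + 128.2 + 128.7 + 132.3 + 138.2) / 10 = 128.8500
Moving ranges: 8.4, 1.1, 4.2, 9.1, 7.5, 1.6, 0.5, 3.6, 5.9; M̄R̄ = 41.9000 / 9 = 4.6556
LCL = X̄ − 3·M̄R̄/d₂ = 128.8500 − 3 × 4.6556 / 1.128 = 116.4682

116.468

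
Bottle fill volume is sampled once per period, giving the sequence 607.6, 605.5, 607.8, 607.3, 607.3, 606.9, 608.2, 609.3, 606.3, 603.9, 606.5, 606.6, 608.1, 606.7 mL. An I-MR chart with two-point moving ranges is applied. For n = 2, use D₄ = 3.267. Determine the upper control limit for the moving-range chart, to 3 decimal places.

Moving ranges: 2.1, 2.3, 0.5, 0.0, 0.4, 1.3, 1.1, 3.0, 2.4, 2.6, 0.1, 1.5, 1.4; M̄R̄ = 18.7000 / 13 = 1.4385
UCL_MR = D₄·M̄R̄ = 3.267 × 1.4385 = 4.6995

4.699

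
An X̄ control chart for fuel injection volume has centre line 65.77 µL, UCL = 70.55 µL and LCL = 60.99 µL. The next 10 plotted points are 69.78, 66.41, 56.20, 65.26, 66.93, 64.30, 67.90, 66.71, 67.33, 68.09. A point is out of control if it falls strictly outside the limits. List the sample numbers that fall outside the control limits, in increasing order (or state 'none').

Compare each point to [60.99, 70.55]: sample 3 = 56.20 < LCL.

3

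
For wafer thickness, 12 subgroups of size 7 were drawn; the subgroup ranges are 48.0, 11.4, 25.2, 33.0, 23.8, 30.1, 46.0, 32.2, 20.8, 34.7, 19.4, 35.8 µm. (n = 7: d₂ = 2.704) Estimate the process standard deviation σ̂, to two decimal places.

11.11

R̄ = (48.0 + 11.4 + 25.2 + 33.0 + 23.8 + 30.1 + 46.0 + 32.2 + 20.8 + 34.7 + 19.4 + 35.8) / 12 = 30.0333
σ̂ = R̄ / d₂ = 30.0333 / 2.704 = 11.1070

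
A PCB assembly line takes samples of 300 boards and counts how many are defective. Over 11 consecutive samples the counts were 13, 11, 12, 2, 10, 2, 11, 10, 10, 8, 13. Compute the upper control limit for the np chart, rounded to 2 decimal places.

p̄ = Σdᵢ / (k·n) = 102 / (11 × 300) = 0.03091
UCL = np̄ + 3·√(np̄(1−p̄)) = 9.2727 + 3 × √(9.2727×0.96909) = 9.2727 + 3 × 2.9977 = 18.2658

18.27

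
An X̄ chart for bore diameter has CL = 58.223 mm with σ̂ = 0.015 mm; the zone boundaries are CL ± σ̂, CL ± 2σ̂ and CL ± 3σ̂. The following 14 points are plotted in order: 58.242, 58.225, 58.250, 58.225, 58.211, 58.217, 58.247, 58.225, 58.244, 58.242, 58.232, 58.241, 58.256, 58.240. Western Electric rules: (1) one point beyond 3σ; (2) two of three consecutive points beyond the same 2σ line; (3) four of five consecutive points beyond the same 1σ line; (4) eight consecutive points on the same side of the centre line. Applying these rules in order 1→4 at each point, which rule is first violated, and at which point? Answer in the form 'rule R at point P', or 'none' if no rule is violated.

rule 3 at point 13

Zone of each point (C = within 1σ̂, B = 1σ̂–2σ̂, A = 2σ̂–3σ̂, * = beyond 3σ̂; sign = side of CL): 1:+B, 2:+C, 3:+B, 4:+C, 5:-C, 6:-C, 7:+B, 8:+C, 9:+B, 10:+B, 11:+C, 12:+B, 13:+A, 14:+B
Rule 3 (four of five consecutive points beyond the same 1σ limit) is satisfied at point 13.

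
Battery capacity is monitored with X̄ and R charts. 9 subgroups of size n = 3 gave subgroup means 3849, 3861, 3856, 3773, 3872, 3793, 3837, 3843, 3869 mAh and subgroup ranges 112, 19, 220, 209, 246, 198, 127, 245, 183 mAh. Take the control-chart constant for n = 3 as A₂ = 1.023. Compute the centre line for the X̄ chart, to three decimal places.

3839.222

X̄̄ = (3849 + 3861 + 3856 + 3773 + 3872 + 3793 + 3837 + 3843 + 3869) / 9 = 34553.0000 / 9 = 3839.2222
CL = X̄̄ = 3839.2222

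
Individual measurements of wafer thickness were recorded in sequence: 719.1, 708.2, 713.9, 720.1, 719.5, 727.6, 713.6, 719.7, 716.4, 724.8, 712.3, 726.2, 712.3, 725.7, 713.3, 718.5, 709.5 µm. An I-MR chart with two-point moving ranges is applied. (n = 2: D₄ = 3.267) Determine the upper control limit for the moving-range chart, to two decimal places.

Moving ranges: 10.9, 5.7, 6.2, 0.6, 8.1, 14.0, 6.1, 3.3, 8.4, 12.5, 13.9, 13.9, 13.4, 12.4, 5.2, 9.0; M̄R̄ = 143.6000 / 16 = 8.9750
UCL_MR = D₄·M̄R̄ = 3.267 × 8.9750 = 29.3213

29.32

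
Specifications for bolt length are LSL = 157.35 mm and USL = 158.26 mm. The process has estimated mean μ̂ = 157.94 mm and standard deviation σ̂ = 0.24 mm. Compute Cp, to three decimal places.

Cp = (USL − LSL) / (6σ̂) = (158.26 − 157.35) / (6 × 0.24) = 0.9100 / 1.4400 = 0.6319

0.632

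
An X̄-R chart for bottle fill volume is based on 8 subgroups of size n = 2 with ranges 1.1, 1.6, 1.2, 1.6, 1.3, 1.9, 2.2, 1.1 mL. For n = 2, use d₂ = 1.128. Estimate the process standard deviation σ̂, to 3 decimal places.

1.330

R̄ = (1.1 + 1.6 + 1.2 + 1.6 + 1.3 + 1.9 + 2.2 + 1.1) / 8 = 1.5000
σ̂ = R̄ / d₂ = 1.5000 / 1.128 = 1.3298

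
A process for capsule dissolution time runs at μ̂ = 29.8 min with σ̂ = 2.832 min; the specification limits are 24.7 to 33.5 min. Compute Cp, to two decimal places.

Cp = (USL − LSL) / (6σ̂) = (33.5 − 24.7) / (6 × 2.832) = 8.8000 / 16.9920 = 0.5179

0.52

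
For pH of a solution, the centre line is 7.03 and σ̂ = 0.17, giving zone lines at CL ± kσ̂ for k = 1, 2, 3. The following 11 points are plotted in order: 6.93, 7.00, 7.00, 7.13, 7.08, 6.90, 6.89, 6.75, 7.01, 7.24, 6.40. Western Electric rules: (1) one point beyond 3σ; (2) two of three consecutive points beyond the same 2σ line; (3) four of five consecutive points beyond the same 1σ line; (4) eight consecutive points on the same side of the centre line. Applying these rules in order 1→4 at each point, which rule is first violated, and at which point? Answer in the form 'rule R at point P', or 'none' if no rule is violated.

Zone of each point (C = within 1σ̂, B = 1σ̂–2σ̂, A = 2σ̂–3σ̂, * = beyond 3σ̂; sign = side of CL): 1:-C, 2:-C, 3:-C, 4:+C, 5:+C, 6:-C, 7:-C, 8:-B, 9:-C, 10:+B, 11:-*
Rule 1 (one point beyond the 3σ limits) is satisfied at point 11.

rule 1 at point 11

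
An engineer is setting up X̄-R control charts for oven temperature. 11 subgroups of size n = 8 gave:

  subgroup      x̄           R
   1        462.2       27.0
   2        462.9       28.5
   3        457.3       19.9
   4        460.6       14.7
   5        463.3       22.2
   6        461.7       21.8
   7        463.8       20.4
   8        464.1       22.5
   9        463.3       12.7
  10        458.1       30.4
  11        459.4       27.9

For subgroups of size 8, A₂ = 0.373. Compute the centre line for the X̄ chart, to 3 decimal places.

X̄̄ = (462.2 + 462.9 + 457.3 + 460.6 + 463.3 + 461.7 + 463.8 + 464.1 + 463.3 + 458.1 + 459.4) / 11 = 5076.7000 / 11 = 461.5182
CL = X̄̄ = 461.5182

461.518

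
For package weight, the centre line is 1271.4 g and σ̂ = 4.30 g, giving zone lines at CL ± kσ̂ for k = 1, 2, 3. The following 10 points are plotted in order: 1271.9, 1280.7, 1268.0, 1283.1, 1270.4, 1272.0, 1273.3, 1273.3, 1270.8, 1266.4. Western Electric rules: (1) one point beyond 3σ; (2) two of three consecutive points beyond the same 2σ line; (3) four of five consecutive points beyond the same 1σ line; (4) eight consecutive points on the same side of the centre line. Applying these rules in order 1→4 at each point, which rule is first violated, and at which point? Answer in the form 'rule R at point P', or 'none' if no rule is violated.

rule 2 at point 4

Zone of each point (C = within 1σ̂, B = 1σ̂–2σ̂, A = 2σ̂–3σ̂, * = beyond 3σ̂; sign = side of CL): 1:+C, 2:+A, 3:-C, 4:+A, 5:-C, 6:+C, 7:+C, 8:+C, 9:-C, 10:-B
Rule 2 (two of three consecutive points beyond the same 2σ limit) is satisfied at point 4.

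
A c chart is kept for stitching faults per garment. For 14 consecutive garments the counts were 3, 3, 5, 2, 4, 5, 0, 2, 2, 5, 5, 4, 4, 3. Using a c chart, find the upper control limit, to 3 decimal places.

c̄ = (3 + 3 + 5 + 2 + 4 + 5 + 0 + 2 + 2 + 5 + 5 + 4 + 4 + 3) / 14 = 47 / 14 = 3.3571
UCL = c̄ + 3√c̄ = 3.3571 + 3 × √3.3571 = 3.3571 + 3 × 1.8323 = 8.8539

8.854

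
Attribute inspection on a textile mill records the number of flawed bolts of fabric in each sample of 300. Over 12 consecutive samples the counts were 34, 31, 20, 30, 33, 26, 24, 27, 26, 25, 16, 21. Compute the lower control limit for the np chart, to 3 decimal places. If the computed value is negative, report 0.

p̄ = Σdᵢ / (k·n) = 313 / (12 × 300) = 0.08694
LCL = np̄ − 3·√(np̄(1−p̄)) = 26.0833 − 3 × 4.8801 = 11.4430

11.443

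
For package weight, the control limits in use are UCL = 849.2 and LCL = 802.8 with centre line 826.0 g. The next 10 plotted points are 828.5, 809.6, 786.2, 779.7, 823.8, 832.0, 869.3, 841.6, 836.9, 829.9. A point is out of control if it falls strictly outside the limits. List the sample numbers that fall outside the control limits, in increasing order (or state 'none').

Compare each point to [802.8, 849.2]: sample 3 = 786.2 < LCL; sample 4 = 779.7 < LCL; sample 7 = 869.3 > UCL.

3, 4, 7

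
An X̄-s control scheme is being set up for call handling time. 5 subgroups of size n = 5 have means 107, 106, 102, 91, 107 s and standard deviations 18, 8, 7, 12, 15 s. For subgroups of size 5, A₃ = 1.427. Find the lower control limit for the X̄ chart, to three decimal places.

85.476

X̄̄ = (107 + 106 + 102 + 91 + 107) / 5 = 102.6000
s̄ = (18 + 8 + 7 + 12 + 15) / 5 = 12.0000
LCL = X̄̄ − A₃·s̄ = 102.6000 − 1.427 × 12.0000 = 85.4760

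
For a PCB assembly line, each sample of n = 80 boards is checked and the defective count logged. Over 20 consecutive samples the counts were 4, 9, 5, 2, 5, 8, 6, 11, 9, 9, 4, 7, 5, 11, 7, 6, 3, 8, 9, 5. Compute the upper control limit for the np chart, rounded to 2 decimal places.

14.06

p̄ = Σdᵢ / (k·n) = 133 / (20 × 80) = 0.08313
UCL = np̄ + 3·√(np̄(1−p̄)) = 6.6500 + 3 × √(6.6500×0.91687) = 6.6500 + 3 × 2.4693 = 14.0578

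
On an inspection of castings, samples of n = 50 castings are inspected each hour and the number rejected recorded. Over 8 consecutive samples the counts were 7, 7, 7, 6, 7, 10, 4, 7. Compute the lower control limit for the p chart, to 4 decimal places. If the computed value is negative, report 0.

p̄ = Σdᵢ / (k·n) = 55 / (8 × 50) = 0.13750
LCL = p̄ − 3·√(p̄(1−p̄)/n) = 0.13750 − 3 × 0.04870 = -0.00861 → 0 (negative, so LCL = 0)

0.0000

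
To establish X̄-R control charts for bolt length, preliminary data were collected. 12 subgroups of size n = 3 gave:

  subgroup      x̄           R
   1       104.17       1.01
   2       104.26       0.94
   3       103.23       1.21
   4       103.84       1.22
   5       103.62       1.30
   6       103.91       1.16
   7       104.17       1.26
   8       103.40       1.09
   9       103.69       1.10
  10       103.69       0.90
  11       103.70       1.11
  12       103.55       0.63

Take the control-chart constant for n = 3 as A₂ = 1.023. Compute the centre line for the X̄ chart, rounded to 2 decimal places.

X̄̄ = (104.17 + 104.26 + 103.23 + 103.84 + 103.62 + 103.91 + 104.17 + 103.40 + 103.69 + 103.69 + 103.70 + 103.55) / 12 = 1245.2300 / 12 = 103.7692
CL = X̄̄ = 103.7692

103.77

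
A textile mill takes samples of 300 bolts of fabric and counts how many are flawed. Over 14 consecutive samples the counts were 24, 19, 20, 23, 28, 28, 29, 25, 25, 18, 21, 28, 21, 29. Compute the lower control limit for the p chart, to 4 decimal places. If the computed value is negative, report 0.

0.0334

p̄ = Σdᵢ / (k·n) = 338 / (14 × 300) = 0.08048
LCL = p̄ − 3·√(p̄(1−p̄)/n) = 0.08048 − 3 × 0.01571 = 0.03336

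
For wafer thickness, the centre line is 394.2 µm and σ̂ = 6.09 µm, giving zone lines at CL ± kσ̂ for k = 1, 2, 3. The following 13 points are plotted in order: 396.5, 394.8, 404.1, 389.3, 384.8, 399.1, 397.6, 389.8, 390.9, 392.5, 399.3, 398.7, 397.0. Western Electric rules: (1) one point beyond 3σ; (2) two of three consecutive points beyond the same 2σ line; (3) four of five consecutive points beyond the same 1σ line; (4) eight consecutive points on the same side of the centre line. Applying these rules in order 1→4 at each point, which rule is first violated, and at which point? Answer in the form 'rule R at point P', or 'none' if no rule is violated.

Zone of each point (C = within 1σ̂, B = 1σ̂–2σ̂, A = 2σ̂–3σ̂, * = beyond 3σ̂; sign = side of CL): 1:+C, 2:+C, 3:+B, 4:-C, 5:-B, 6:+C, 7:+C, 8:-C, 9:-C, 10:-C, 11:+C, 12:+C, 13:+C
No rule fires across all 13 points.

none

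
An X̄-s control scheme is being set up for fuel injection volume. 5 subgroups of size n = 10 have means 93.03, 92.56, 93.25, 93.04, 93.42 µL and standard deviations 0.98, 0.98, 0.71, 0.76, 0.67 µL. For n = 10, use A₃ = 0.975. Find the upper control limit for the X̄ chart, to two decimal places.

X̄̄ = (93.03 + 92.56 + 93.25 + 93.04 + 93.42) / 5 = 93.0600
s̄ = (0.98 + 0.98 + 0.71 + 0.76 + 0.67) / 5 = 0.8200
UCL = X̄̄ + A₃·s̄ = 93.0600 + 0.975 × 0.8200 = 93.8595

93.86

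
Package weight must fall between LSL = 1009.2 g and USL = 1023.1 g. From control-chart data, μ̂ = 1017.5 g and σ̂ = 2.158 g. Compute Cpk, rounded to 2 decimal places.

Cpu = (USL − μ̂) / (3σ̂) = (1023.1 − 1017.5) / (3 × 2.158) = 0.8650; Cpl = (μ̂ − LSL) / (3σ̂) = (1017.5 − 1009.2) / (3 × 2.158) = 1.2821; Cpk = min(Cpu, Cpl) = 0.8650

0.86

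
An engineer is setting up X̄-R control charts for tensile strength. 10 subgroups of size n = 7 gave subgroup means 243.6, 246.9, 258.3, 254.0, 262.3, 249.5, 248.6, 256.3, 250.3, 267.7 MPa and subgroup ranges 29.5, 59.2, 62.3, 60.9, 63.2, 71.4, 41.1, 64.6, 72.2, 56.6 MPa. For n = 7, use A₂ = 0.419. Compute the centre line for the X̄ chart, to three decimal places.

253.750

X̄̄ = (243.6 + 246.9 + 258.3 + 254.0 + 262.3 + 249.5 + 248.6 + 256.3 + 250.3 + 267.7) / 10 = 2537.5000 / 10 = 253.7500
CL = X̄̄ = 253.7500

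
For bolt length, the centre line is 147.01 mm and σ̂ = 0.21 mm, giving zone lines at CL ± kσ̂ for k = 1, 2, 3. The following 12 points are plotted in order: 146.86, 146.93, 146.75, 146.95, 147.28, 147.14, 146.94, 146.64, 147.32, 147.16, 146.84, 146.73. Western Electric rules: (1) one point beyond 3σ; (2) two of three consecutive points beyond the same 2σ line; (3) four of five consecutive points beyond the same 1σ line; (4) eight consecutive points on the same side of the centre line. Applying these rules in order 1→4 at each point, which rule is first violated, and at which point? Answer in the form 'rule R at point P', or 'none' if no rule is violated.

Zone of each point (C = within 1σ̂, B = 1σ̂–2σ̂, A = 2σ̂–3σ̂, * = beyond 3σ̂; sign = side of CL): 1:-C, 2:-C, 3:-B, 4:-C, 5:+B, 6:+C, 7:-C, 8:-B, 9:+B, 10:+C, 11:-C, 12:-B
No rule fires across all 12 points.

none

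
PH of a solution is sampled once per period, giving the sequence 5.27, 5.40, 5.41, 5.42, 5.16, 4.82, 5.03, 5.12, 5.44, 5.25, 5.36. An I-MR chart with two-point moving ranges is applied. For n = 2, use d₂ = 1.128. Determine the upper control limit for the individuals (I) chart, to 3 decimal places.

5.688

X̄ = (5.27 + 5.40 + 5.41 + 5.42 + 5.16 + 4.82 + 5.03 + 5.12 + 5.44 + 5.25 + 5.36) / 11 = 5.2436
Moving ranges: 0.13, 0.01, 0.01, 0.26, 0.34, 0.21, 0.09, 0.32, 0.19, 0.11; M̄R̄ = 1.6700 / 10 = 0.1670
UCL = X̄ + 3·M̄R̄/d₂ = 5.2436 + 3 × 0.1670 / 1.128 = 5.6878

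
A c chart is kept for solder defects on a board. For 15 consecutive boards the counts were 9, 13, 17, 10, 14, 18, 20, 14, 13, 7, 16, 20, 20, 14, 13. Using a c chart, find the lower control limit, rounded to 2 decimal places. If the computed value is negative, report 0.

c̄ = (9 + 13 + 17 + 10 + 14 + 18 + 20 + 14 + 13 + 7 + 16 + 20 + 20 + 14 + 13) / 15 = 218 / 15 = 14.5333
LCL = c̄ − 3√c̄ = 14.5333 − 3 × 3.8123 = 3.0966

3.10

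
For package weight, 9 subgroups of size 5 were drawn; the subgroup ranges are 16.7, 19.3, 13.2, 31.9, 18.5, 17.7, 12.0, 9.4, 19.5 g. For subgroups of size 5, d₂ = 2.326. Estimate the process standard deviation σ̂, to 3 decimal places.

7.557

R̄ = (16.7 + 19.3 + 13.2 + 31.9 + 18.5 + 17.7 + 12.0 + 9.4 + 19.5) / 9 = 17.5778
σ̂ = R̄ / d₂ = 17.5778 / 2.326 = 7.5571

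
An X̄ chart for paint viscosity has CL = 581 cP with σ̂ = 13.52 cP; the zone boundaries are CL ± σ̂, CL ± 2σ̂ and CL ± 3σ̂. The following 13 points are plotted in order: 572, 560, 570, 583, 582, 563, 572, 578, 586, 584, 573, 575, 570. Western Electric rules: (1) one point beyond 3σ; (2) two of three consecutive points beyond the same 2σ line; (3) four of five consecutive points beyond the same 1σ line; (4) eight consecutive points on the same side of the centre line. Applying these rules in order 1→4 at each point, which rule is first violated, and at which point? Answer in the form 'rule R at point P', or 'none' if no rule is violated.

Zone of each point (C = within 1σ̂, B = 1σ̂–2σ̂, A = 2σ̂–3σ̂, * = beyond 3σ̂; sign = side of CL): 1:-C, 2:-B, 3:-C, 4:+C, 5:+C, 6:-B, 7:-C, 8:-C, 9:+C, 10:+C, 11:-C, 12:-C, 13:-C
No rule fires across all 13 points.

none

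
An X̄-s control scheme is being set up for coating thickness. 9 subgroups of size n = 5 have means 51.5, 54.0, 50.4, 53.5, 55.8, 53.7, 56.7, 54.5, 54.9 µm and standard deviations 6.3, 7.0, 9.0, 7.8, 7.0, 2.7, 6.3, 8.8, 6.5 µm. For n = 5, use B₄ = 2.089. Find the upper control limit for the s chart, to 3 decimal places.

14.252

s̄ = (6.3 + 7.0 + 9.0 + 7.8 + 7.0 + 2.7 + 6.3 + 8.8 + 6.5) / 9 = 6.8222
UCL_s = B₄·s̄ = 2.089 × 6.8222 = 14.2516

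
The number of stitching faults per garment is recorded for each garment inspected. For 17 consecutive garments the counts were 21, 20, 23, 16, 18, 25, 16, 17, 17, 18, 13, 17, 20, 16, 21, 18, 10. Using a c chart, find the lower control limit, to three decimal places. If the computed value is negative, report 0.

c̄ = (21 + 20 + 23 + 16 + 18 + 25 + 16 + 17 + 17 + 18 + 13 + 17 + 20 + 16 + 21 + 18 + 10) / 17 = 306 / 17 = 18.0000
LCL = c̄ − 3√c̄ = 18.0000 − 3 × 4.2426 = 5.2721

5.272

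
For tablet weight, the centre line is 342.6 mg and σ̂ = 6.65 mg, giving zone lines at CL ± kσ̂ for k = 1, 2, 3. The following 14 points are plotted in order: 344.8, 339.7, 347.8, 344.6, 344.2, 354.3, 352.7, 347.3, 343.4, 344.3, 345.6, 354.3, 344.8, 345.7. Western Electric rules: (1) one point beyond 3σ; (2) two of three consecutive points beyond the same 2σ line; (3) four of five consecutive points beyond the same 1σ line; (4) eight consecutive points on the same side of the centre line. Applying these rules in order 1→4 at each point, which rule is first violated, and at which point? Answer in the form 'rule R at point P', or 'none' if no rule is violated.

Zone of each point (C = within 1σ̂, B = 1σ̂–2σ̂, A = 2σ̂–3σ̂, * = beyond 3σ̂; sign = side of CL): 1:+C, 2:-C, 3:+C, 4:+C, 5:+C, 6:+B, 7:+B, 8:+C, 9:+C, 10:+C, 11:+C, 12:+B, 13:+C, 14:+C
Rule 4 (eight consecutive points on the same side of the centre line) is satisfied at point 10.

rule 4 at point 10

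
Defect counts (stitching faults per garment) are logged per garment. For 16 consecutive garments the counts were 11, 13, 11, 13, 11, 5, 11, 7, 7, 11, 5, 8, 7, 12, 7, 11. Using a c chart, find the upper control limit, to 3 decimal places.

18.561

c̄ = (11 + 13 + 11 + 13 + 11 + 5 + 11 + 7 + 7 + 11 + 5 + 8 + 7 + 12 + 7 + 11) / 16 = 150 / 16 = 9.3750
UCL = c̄ + 3√c̄ = 9.3750 + 3 × √9.3750 = 9.3750 + 3 × 3.0619 = 18.5606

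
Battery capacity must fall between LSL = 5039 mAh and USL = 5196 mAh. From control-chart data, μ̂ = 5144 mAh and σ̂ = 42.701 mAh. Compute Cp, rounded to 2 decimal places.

0.61

Cp = (USL − LSL) / (6σ̂) = (5196 − 5039) / (6 × 42.701) = 157.0000 / 256.2060 = 0.6128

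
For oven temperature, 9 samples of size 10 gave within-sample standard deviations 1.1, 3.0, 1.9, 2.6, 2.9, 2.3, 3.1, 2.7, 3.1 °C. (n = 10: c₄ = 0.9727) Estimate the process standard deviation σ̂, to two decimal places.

s̄ = (1.1 + 3.0 + 1.9 + 2.6 + 2.9 + 2.3 + 3.1 + 2.7 + 3.1) / 9 = 2.5222
σ̂ = s̄ / c₄ = 2.5222 / 0.9727 = 2.5930

2.59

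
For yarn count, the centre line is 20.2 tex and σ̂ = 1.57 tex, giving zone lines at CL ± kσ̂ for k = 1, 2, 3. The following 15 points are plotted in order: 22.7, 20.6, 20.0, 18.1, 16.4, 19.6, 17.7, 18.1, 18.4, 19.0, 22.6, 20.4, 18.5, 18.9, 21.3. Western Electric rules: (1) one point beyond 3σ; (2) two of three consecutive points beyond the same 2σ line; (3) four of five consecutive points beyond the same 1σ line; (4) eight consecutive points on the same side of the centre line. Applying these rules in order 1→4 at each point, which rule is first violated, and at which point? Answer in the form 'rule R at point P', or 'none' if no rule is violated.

Zone of each point (C = within 1σ̂, B = 1σ̂–2σ̂, A = 2σ̂–3σ̂, * = beyond 3σ̂; sign = side of CL): 1:+B, 2:+C, 3:-C, 4:-B, 5:-A, 6:-C, 7:-B, 8:-B, 9:-B, 10:-C, 11:+B, 12:+C, 13:-B, 14:-C, 15:+C
Rule 3 (four of five consecutive points beyond the same 1σ limit) is satisfied at point 8.

rule 3 at point 8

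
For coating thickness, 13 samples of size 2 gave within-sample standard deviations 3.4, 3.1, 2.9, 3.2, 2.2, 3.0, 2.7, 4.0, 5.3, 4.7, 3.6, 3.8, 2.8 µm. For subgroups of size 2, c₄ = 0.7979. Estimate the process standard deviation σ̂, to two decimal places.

4.31

s̄ = (3.4 + 3.1 + 2.9 + 3.2 + 2.2 + 3.0 + 2.7 + 4.0 + 5.3 + 4.7 + 3.6 + 3.8 + 2.8) / 13 = 3.4385
σ̂ = s̄ / c₄ = 3.4385 / 0.7979 = 4.3094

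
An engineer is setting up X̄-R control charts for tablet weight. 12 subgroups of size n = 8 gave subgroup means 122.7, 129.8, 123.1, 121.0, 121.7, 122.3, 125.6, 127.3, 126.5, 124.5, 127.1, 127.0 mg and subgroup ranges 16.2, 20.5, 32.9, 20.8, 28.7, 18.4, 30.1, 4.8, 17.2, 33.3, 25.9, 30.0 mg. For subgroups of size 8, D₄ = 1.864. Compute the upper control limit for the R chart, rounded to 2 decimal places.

R̄ = (16.2 + 20.5 + 32.9 + 20.8 + 28.7 + 18.4 + 30.1 + 4.8 + 17.2 + 33.3 + 25.9 + 30.0) / 12 = 278.8000 / 12 = 23.2333
UCL_R = D₄·R̄ = 1.864 × 23.2333 = 43.3069

43.31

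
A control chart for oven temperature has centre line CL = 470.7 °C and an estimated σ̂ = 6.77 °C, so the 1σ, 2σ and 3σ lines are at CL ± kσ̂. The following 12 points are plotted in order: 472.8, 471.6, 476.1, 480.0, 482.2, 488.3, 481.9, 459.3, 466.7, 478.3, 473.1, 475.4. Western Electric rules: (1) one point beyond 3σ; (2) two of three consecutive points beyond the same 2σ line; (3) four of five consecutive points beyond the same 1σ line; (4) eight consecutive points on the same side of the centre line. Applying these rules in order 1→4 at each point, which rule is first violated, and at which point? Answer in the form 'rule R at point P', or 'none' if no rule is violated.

Zone of each point (C = within 1σ̂, B = 1σ̂–2σ̂, A = 2σ̂–3σ̂, * = beyond 3σ̂; sign = side of CL): 1:+C, 2:+C, 3:+C, 4:+B, 5:+B, 6:+A, 7:+B, 8:-B, 9:-C, 10:+B, 11:+C, 12:+C
Rule 3 (four of five consecutive points beyond the same 1σ limit) is satisfied at point 7.

rule 3 at point 7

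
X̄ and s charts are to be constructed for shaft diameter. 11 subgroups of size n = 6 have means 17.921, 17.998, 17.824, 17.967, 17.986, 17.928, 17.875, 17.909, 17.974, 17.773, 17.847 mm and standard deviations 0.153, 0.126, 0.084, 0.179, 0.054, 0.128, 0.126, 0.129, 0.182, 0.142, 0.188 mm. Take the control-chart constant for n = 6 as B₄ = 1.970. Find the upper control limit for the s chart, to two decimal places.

s̄ = (0.153 + 0.126 + 0.084 + 0.179 + 0.054 + 0.128 + 0.126 + 0.129 + 0.182 + 0.142 + 0.188) / 11 = 0.1355
UCL_s = B₄·s̄ = 1.970 × 0.1355 = 0.2670

0.27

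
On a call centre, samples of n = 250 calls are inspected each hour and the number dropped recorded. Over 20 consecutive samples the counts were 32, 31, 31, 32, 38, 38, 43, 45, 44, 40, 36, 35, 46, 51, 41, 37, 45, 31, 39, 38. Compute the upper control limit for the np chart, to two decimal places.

55.80

p̄ = Σdᵢ / (k·n) = 773 / (20 × 250) = 0.15460
UCL = np̄ + 3·√(np̄(1−p̄)) = 38.6500 + 3 × √(38.6500×0.84540) = 38.6500 + 3 × 5.7162 = 55.7985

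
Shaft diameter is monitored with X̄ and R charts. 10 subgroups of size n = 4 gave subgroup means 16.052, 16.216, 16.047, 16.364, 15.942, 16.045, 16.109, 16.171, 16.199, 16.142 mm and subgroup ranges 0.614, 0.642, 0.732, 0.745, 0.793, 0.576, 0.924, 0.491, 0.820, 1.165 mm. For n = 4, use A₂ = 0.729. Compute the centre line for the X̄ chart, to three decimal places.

16.129

X̄̄ = (16.052 + 16.216 + 16.047 + 16.364 + 15.942 + 16.045 + 16.109 + 16.171 + 16.199 + 16.142) / 10 = 161.2870 / 10 = 16.1287
CL = X̄̄ = 16.1287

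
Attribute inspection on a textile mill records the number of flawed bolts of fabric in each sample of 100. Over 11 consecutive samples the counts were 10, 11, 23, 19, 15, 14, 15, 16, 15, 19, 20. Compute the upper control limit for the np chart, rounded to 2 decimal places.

p̄ = Σdᵢ / (k·n) = 177 / (11 × 100) = 0.16091
UCL = np̄ + 3·√(np̄(1−p̄)) = 16.0909 + 3 × √(16.0909×0.83909) = 16.0909 + 3 × 3.6745 = 27.1143

27.11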